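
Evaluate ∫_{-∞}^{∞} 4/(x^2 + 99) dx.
4*sqrt(11)*pi/33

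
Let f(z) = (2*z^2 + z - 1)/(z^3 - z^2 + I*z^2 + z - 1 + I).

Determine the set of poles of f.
The singularities of f are the zeros of the denominator. Factoring,
  z^3 - z^2 + I*z^2 + z - 1 + I = (z - I)*(z + I)*(z - 1 + I)
so the candidates are z = I, z = -I, z = 1 - I.

Check the numerator P(z) = 2*z^2 + z - 1 at each one:
  P(I) = -3 + I ≠ 0, so z = I is a (simple) pole.
  P(-I) = -3 - I ≠ 0, so z = -I is a (simple) pole.
  P(1 - I) = -5*I ≠ 0, so z = 1 - I is a (simple) pole.

Poles of f: {-I, I, 1 - I}

Final answer: {-I, I, 1 - I}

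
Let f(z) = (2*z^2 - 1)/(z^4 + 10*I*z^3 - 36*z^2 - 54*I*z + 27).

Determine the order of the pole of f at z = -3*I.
Factor the denominator:
  z^4 + 10*I*z^3 - 36*z^2 - 54*I*z + 27 = (z + 3*I)^3*(z + I)

The numerator P(z) = 2*z^2 - 1 has P(-3*I) = -19 ≠ 0, so no factor of (z + 3*I) cancels.
Near z = -3*I we can therefore write f(z) = g(z)/(z + 3*I)^3 with g analytic at -3*I and g(-3*I) ≠ 0 (g is the numerator divided by the remaining denominator factors).

Hence z = -3*I is a pole of order 3.

Final answer: 3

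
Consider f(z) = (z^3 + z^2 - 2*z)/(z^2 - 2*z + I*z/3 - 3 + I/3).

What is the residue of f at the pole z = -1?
Write f(z) = P(z)/Q(z) with P(z) = z^3 + z^2 - 2*z and Q(z) = z^2 - 2*z + I*z/3 - 3 + I/3.
The denominator factors as Q(z) = (z + 1)*(z - 3 + I/3), so z = -1 is a simple zero of Q and P is analytic there; z = -1 is therefore a simple pole and
  Res(f, z₀) = P(z₀)/Q'(z₀).

Q'(z) = 2*z - 2 + I/3, so Q'(-1) = -4 + I/3.
P(-1) = 2.

Res(f, -1) = (2)/(-4 + I/3) = -72/145 - 6*I/145

Final answer: -72/145 - 6*I/145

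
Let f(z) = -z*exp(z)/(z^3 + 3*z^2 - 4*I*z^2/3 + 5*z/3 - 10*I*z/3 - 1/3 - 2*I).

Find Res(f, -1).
Write f(z) = P(z)/Q(z) with P(z) = -z*exp(z) and Q(z) = z^3 + 3*z^2 - 4*I*z^2/3 + 5*z/3 - 10*I*z/3 - 1/3 - 2*I.
The denominator factors as Q(z) = (z + 2 - I/3)*(z - I)*(z + 1), so z = -1 is a simple zero of Q and P is analytic there; z = -1 is therefore a simple pole and
  Res(f, z₀) = P(z₀)/Q'(z₀).

Q'(z) = 3*z^2 + 6*z - 8*I*z/3 + 5/3 - 10*I/3, so Q'(-1) = -4/3 - 2*I/3.
P(-1) = exp(-1).

Res(f, -1) = (exp(-1))/(-4/3 - 2*I/3) = (-3/5 + 3*I/10)*exp(-1)

Final answer: (-3/5 + 3*I/10)*exp(-1)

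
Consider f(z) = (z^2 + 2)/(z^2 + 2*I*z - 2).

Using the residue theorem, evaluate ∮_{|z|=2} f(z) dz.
4*pi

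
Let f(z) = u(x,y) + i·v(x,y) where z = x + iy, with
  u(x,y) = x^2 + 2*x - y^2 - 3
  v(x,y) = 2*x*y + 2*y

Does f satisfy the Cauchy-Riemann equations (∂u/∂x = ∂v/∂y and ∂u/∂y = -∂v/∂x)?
∂u/∂x = 2*x + 2
∂v/∂y = 2*x + 2
∂u/∂y = -2*y
∂v/∂x = 2*y
∂u/∂x = ∂v/∂y and ∂u/∂y = -∂v/∂x hold identically; f is analytic.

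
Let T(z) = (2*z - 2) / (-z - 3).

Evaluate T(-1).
2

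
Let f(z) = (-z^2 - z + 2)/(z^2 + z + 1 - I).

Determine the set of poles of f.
The singularities of f are the zeros of the denominator. Factoring,
  z^2 + z + 1 - I = (z - I)*(z + 1 + I)
so the candidates are z = I, z = -1 - I.

Check the numerator P(z) = -z^2 - z + 2 at each one:
  P(I) = 3 - I ≠ 0, so z = I is a (simple) pole.
  P(-1 - I) = 3 - I ≠ 0, so z = -1 - I is a (simple) pole.

Poles of f: {-1 - I, I}

Final answer: {-1 - I, I}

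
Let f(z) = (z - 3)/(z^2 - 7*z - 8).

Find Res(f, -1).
4/9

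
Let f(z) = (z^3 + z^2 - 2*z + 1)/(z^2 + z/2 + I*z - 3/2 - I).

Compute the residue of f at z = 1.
Write f(z) = P(z)/Q(z) with P(z) = z^3 + z^2 - 2*z + 1 and Q(z) = z^2 + z/2 + I*z - 3/2 - I.
The denominator factors as Q(z) = (z - 1)*(z + 3/2 + I), so z = 1 is a simple zero of Q and P is analytic there; z = 1 is therefore a simple pole and
  Res(f, z₀) = P(z₀)/Q'(z₀).

Q'(z) = 2*z + 1/2 + I, so Q'(1) = 5/2 + I.
P(1) = 1.

Res(f, 1) = (1)/(5/2 + I) = 10/29 - 4*I/29

Final answer: 10/29 - 4*I/29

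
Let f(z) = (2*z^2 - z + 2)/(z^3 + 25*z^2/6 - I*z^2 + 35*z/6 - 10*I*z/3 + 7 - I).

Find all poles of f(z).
The singularities of f are the zeros of the denominator. Factoring,
  z^3 + 25*z^2/6 - I*z^2 + 35*z/6 - 10*I*z/3 + 7 - I = (z + 1/2 + I)*(z + 3)*(z + 2/3 - 2*I)
so the candidates are z = -1/2 - I, z = -3, z = -2/3 + 2*I.

Check the numerator P(z) = 2*z^2 - z + 2 at each one:
  P(-1/2 - I) = 1 + 3*I ≠ 0, so z = -1/2 - I is a (simple) pole.
  P(-3) = 23 ≠ 0, so z = -3 is a (simple) pole.
  P(-2/3 + 2*I) = -40/9 - 22*I/3 ≠ 0, so z = -2/3 + 2*I is a (simple) pole.

Poles of f: {-3, -2/3 + 2*I, -1/2 - I}

Final answer: {-3, -2/3 + 2*I, -1/2 - I}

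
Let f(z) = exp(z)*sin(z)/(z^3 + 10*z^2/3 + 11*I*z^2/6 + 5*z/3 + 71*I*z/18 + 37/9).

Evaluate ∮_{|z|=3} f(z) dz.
By the residue theorem, ∮_C f(z) dz = 2πi · (sum of the residues of f at the poles inside |z| = 3).

The denominator factors as (z + 3 + I/2)*(z - 2*I/3)*(z + 1/3 + 2*I), so the singularities of f are simple poles at z = -3 - I/2, z = 2*I/3, z = -1/3 - 2*I.
  |-3 - I/2|² = 37/4 > 9 = 3², so this pole is outside the contour.
  |2*I/3|² = 4/9 < 9 = 3², so this pole is inside the contour.
  |-1/3 - 2*I|² = 37/9 < 9 = 3², so this pole is inside the contour.

With P(z) = exp(z)*sin(z) and Q(z) = z^3 + 10*z^2/3 + 11*I*z^2/6 + 5*z/3 + 71*I*z/18 + 37/9, each pole is simple, so Res(f, z₀) = P(z₀)/Q'(z₀) with Q'(z) = 3*z^2 + 20*z/3 + 11*I*z/3 + 5/3 + 71*I/18.
  Res(f, 2*I/3) = P(2*I/3)/Q'(2*I/3) = (I*exp(2*I/3)*sinh(2/3))/(-19/9 + 151*I/18) = (2718/24245 - 684*I/24245)*exp(2*I/3)*sinh(2/3)
  Res(f, -1/3 - 2*I) = P(-1/3 - 2*I)/Q'(-1/3 - 2*I) = (-exp(-1/3 - 2*I)*sin(1/3 + 2*I))/(-44/9 - 119*I/18) = (1584/21905 - 2142*I/21905)*exp(-1/3 - 2*I)*sin(1/3 + 2*I)

Sum of residues inside C: (1584/21905 - 2142*I/21905)*exp(-1/3 - 2*I)*sin(1/3 + 2*I) + (2718/24245 - 684*I/24245)*exp(2*I/3)*sinh(2/3)
∮_C f(z) dz = 2πi · ((1584/21905 - 2142*I/21905)*exp(-1/3 - 2*I)*sin(1/3 + 2*I) + (2718/24245 - 684*I/24245)*exp(2*I/3)*sinh(2/3)) = pi*(4284/21905 + 3168*I/21905)*exp(-1/3 - 2*I)*sin(1/3 + 2*I) + pi*(1368/24245 + 5436*I/24245)*exp(2*I/3)*sinh(2/3)

Final answer: pi*(4284/21905 + 3168*I/21905)*exp(-1/3 - 2*I)*sin(1/3 + 2*I) + pi*(1368/24245 + 5436*I/24245)*exp(2*I/3)*sinh(2/3)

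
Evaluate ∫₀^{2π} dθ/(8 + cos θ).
Let J = ∫₀^{2π} dθ/(8 + cos θ).
Put z = e^{iθ}: then cos θ = (z + 1/z)/2, dθ = dz/(iz), and z runs once counterclockwise around |z| = 1:
  J = ∮_{|z|=1} 1/(8 + (z + 1/z)/2) · dz/(iz) = (2/i) ∮_{|z|=1} dz/(z^2 + 16*z + 1).
The roots of z^2 + 16*z + 1 are z = (-8 ± sqrt(8^2 - 1^2)), with sqrt(63) = 3*sqrt(7); their product is 1, so only z₊ = -8 + 3*sqrt(7) lies inside the unit circle (z₋ = -8 - 3*sqrt(7) lies outside).
z₊ is a simple zero of q(z) = z^2 + 16*z + 1, so Res(1/q, z₊) = 1/q'(z₊) with q'(z) = 2*z + 16; and q'(z₊) = (z₊ - z₋) = 6*sqrt(7).
Therefore J = (2/i) · 2πi · 1/(6*sqrt(7)) = 2*pi/(3*sqrt(7)) = 2*sqrt(7)*pi/21

Final answer: 2*sqrt(7)*pi/21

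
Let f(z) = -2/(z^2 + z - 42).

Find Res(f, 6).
Write f(z) = P(z)/Q(z) with P(z) = -2 and Q(z) = z^2 + z - 42.
The denominator factors as Q(z) = (z + 7)*(z - 6), so z = 6 is a simple zero of Q and P is analytic there; z = 6 is therefore a simple pole and
  Res(f, z₀) = P(z₀)/Q'(z₀).

Q'(z) = 2*z + 1, so Q'(6) = 13.
P(6) = -2.

Res(f, 6) = (-2)/(13) = -2/13

Final answer: -2/13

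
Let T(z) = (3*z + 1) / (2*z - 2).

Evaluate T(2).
Substitute z = 2:
  numerator:   3*(2) + 1 = 7
  denominator: 2*(2) - 2 = 2
T(2) = (7)/(2) = 7/2

Final answer: 7/2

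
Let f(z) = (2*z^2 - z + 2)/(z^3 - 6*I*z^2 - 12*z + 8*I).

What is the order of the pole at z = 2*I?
Factor the denominator:
  z^3 - 6*I*z^2 - 12*z + 8*I = (z - 2*I)^3

The numerator P(z) = 2*z^2 - z + 2 has P(2*I) = -6 - 2*I ≠ 0, so no factor of (z - 2*I) cancels.
Near z = 2*I we can therefore write f(z) = g(z)/(z - 2*I)^3 with g analytic at 2*I and g(2*I) ≠ 0 (g is just the numerator).

Hence z = 2*I is a pole of order 3.

Final answer: 3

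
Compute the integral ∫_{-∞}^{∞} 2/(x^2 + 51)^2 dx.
Let f(z) = 2/(z^2 + 51)^2. The denominator has no real zeros and deg Q - deg P = 4 ≥ 2, so the integral of f over the upper semicircle |z| = R tends to 0 as R → ∞. Closing the contour in the upper half-plane,
  ∫_{-∞}^{∞} f(x) dx = 2πi · Σ Res(f, z_k)  over the poles with Im z_k > 0.

Zeros of the denominator: z^2 + 51 = 0 gives z = ±sqrt(51)*I.
Upper half-plane: z = sqrt(51)*I (a pole of order 2).

Write f(z) = g(z)/(z - sqrt(51)*I)^2 with g(z) = 2/(z + sqrt(51)*I)^2. For a double pole, Res(f, z₀) = g'(z₀):
  g'(z) = -4/(z + sqrt(51)*I)^3
  Res(f, sqrt(51)*I) = g'(sqrt(51)*I) = -sqrt(51)*I/5202

∫_{-∞}^{∞} f(x) dx = 2πi · (-sqrt(51)*I/5202) = sqrt(51)*pi/2601

Final answer: sqrt(51)*pi/2601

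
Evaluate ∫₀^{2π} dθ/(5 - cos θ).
Call the integral J. The integrand is 2π-periodic and we integrate over a full period, so shifting θ does not change the value (θ → θ + π flips the sign of the trig term). Hence
  J = ∫₀^{2π} dθ/(5 + cos θ).
Put z = e^{iθ}: then cos θ = (z + 1/z)/2, dθ = dz/(iz), and z runs once counterclockwise around |z| = 1:
  J = ∮_{|z|=1} 1/(5 + (z + 1/z)/2) · dz/(iz) = (2/i) ∮_{|z|=1} dz/(z^2 + 10*z + 1).
The roots of z^2 + 10*z + 1 are z = (-5 ± sqrt(5^2 - 1^2)), with sqrt(24) = 2*sqrt(6); their product is 1, so only z₊ = -5 + 2*sqrt(6) lies inside the unit circle (z₋ = -5 - 2*sqrt(6) lies outside).
z₊ is a simple zero of q(z) = z^2 + 10*z + 1, so Res(1/q, z₊) = 1/q'(z₊) with q'(z) = 2*z + 10; and q'(z₊) = (z₊ - z₋) = 4*sqrt(6).
Therefore J = (2/i) · 2πi · 1/(4*sqrt(6)) = 2*pi/(2*sqrt(6)) = sqrt(6)*pi/6

Final answer: sqrt(6)*pi/6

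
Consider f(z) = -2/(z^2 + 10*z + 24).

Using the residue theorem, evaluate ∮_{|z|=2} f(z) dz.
By the residue theorem, ∮_C f(z) dz = 2πi · (sum of the residues of f at the poles inside |z| = 2).

The denominator factors as (z + 6)*(z + 4), so the singularities of f are simple poles at z = -6, z = -4.
  |-6|² = 36 > 4 = 2², so this pole is outside the contour.
  |-4|² = 16 > 4 = 2², so this pole is outside the contour.

No pole lies inside the contour, so f is analytic on and inside C and the integral is 0 (Cauchy's theorem).

Final answer: 0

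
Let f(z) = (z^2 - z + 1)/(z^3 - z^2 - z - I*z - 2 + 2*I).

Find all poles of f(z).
The singularities of f are the zeros of the denominator. Factoring,
  z^3 - z^2 - z - I*z - 2 + 2*I = (z + 1 + I)*(z - I)*(z - 2)
so the candidates are z = -1 - I, z = I, z = 2.

Check the numerator P(z) = z^2 - z + 1 at each one:
  P(-1 - I) = 2 + 3*I ≠ 0, so z = -1 - I is a (simple) pole.
  P(I) = -I ≠ 0, so z = I is a (simple) pole.
  P(2) = 3 ≠ 0, so z = 2 is a (simple) pole.

Poles of f: {-1 - I, I, 2}

Final answer: {-1 - I, I, 2}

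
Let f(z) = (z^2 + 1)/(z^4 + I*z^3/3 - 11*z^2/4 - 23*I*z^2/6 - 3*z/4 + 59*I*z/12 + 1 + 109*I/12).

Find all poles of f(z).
{-2 - 3*I/2, -1, 1 + 3*I/2, 2 - I/3}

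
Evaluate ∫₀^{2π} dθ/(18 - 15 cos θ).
Call the integral J. The integrand is 2π-periodic and we integrate over a full period, so shifting θ does not change the value (θ → θ + π flips the sign of the trig term). Hence
  J = ∫₀^{2π} dθ/(18 + 15 cos θ).
Put z = e^{iθ}: then cos θ = (z + 1/z)/2, dθ = dz/(iz), and z runs once counterclockwise around |z| = 1:
  J = ∮_{|z|=1} 1/(18 + 15*(z + 1/z)/2) · dz/(iz) = (2/i) ∮_{|z|=1} dz/(15*z^2 + 36*z + 15).
The roots of 15*z^2 + 36*z + 15 are z = (-18 ± sqrt(18^2 - 15^2))/15, with sqrt(99) = 3*sqrt(11); their product is 1, so only z₊ = -6/5 + sqrt(11)/5 lies inside the unit circle (z₋ = -6/5 - sqrt(11)/5 lies outside).
z₊ is a simple zero of q(z) = 15*z^2 + 36*z + 15, so Res(1/q, z₊) = 1/q'(z₊) with q'(z) = 30*z + 36; and q'(z₊) = 15*(z₊ - z₋) = 6*sqrt(11).
Therefore J = (2/i) · 2πi · 1/(6*sqrt(11)) = 2*pi/(3*sqrt(11)) = 2*sqrt(11)*pi/33

Final answer: 2*sqrt(11)*pi/33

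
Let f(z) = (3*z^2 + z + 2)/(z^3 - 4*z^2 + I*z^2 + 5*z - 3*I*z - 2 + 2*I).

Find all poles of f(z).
The singularities of f are the zeros of the denominator. Factoring,
  z^3 - 4*z^2 + I*z^2 + 5*z - 3*I*z - 2 + 2*I = (z - 1)*(z - 2)*(z - 1 + I)
so the candidates are z = 1, z = 2, z = 1 - I.

Check the numerator P(z) = 3*z^2 + z + 2 at each one:
  P(1) = 6 ≠ 0, so z = 1 is a (simple) pole.
  P(2) = 16 ≠ 0, so z = 2 is a (simple) pole.
  P(1 - I) = 3 - 7*I ≠ 0, so z = 1 - I is a (simple) pole.

Poles of f: {1 - I, 1, 2}

Final answer: {1 - I, 1, 2}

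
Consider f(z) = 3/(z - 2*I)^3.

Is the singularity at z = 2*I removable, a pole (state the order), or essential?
Write f(z) = g(z)/(z - 2*I)^3 with g(z) = 3.
g is entire and g(2*I) = 3 ≠ 0, so no factor of (z - 2*I) cancels: the Laurent expansion of f about z = 2*I starts at the power -3, i.e. lim_{z→z₀} (z - z₀)^3 f(z) = 3 is finite and nonzero.
So z = 2*I is a pole of order 3.

Final answer: pole of order 3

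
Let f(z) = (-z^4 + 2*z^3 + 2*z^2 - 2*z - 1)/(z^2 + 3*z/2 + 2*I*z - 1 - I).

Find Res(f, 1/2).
Write f(z) = P(z)/Q(z) with P(z) = -z^4 + 2*z^3 + 2*z^2 - 2*z - 1 and Q(z) = z^2 + 3*z/2 + 2*I*z - 1 - I.
The denominator factors as Q(z) = (z - 1/2)*(z + 2 + 2*I), so z = 1/2 is a simple zero of Q and P is analytic there; z = 1/2 is therefore a simple pole and
  Res(f, z₀) = P(z₀)/Q'(z₀).

Q'(z) = 2*z + 3/2 + 2*I, so Q'(1/2) = 5/2 + 2*I.
P(1/2) = -21/16.

Res(f, 1/2) = (-21/16)/(5/2 + 2*I) = -105/328 + 21*I/82

Final answer: -105/328 + 21*I/82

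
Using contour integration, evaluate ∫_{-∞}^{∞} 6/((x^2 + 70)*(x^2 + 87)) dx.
pi*(-70*sqrt(87) + 87*sqrt(70))/17255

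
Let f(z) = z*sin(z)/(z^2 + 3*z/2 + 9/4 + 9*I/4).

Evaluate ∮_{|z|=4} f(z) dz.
By the residue theorem, ∮_C f(z) dz = 2πi · (sum of the residues of f at the poles inside |z| = 4).

The denominator factors as (z + 3/2 - 3*I/2)*(z + 3*I/2), so the singularities of f are simple poles at z = -3/2 + 3*I/2, z = -3*I/2.
  |-3/2 + 3*I/2|² = 9/2 < 16 = 4², so this pole is inside the contour.
  |-3*I/2|² = 9/4 < 16 = 4², so this pole is inside the contour.

With P(z) = z*sin(z) and Q(z) = z^2 + 3*z/2 + 9/4 + 9*I/4, each pole is simple, so Res(f, z₀) = P(z₀)/Q'(z₀) with Q'(z) = 2*z + 3/2.
  Res(f, -3/2 + 3*I/2) = P(-3/2 + 3*I/2)/Q'(-3/2 + 3*I/2) = ((3/2 - 3*I/2)*sin(3/2 - 3*I/2))/(-3/2 + 3*I) = (-3/5 - I/5)*sin(3/2 - 3*I/2)
  Res(f, -3*I/2) = P(-3*I/2)/Q'(-3*I/2) = (-3*sinh(3/2)/2)/(3/2 - 3*I) = (-1/5 - 2*I/5)*sinh(3/2)

Sum of residues inside C: (-1/5 - 2*I/5)*sinh(3/2) + (-3/5 - I/5)*sin(3/2 - 3*I/2)
∮_C f(z) dz = 2πi · ((-1/5 - 2*I/5)*sinh(3/2) + (-3/5 - I/5)*sin(3/2 - 3*I/2)) = pi*(2/5 - 6*I/5)*sin(3/2 - 3*I/2) + pi*(4/5 - 2*I/5)*sinh(3/2)

Final answer: pi*(2/5 - 6*I/5)*sin(3/2 - 3*I/2) + pi*(4/5 - 2*I/5)*sinh(3/2)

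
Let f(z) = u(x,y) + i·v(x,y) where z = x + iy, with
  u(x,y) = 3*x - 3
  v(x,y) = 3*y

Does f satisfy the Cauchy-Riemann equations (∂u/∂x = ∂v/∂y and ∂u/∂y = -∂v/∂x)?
∂u/∂x = 3
∂v/∂y = 3
∂u/∂y = 0
∂v/∂x = 0
∂u/∂x = ∂v/∂y and ∂u/∂y = -∂v/∂x hold identically; f is analytic.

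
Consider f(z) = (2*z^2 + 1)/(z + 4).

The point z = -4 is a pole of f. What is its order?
Factor the denominator:
  z + 4 = (z + 4)

The numerator P(z) = 2*z^2 + 1 has P(-4) = 33 ≠ 0, so no factor of (z + 4) cancels.
Near z = -4 we can therefore write f(z) = g(z)/(z + 4) with g analytic at -4 and g(-4) ≠ 0 (g is just the numerator).

Hence z = -4 is a pole of order 1.

Final answer: 1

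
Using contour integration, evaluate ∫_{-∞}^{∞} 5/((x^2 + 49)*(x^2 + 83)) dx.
5*pi*(83 - 7*sqrt(83))/19754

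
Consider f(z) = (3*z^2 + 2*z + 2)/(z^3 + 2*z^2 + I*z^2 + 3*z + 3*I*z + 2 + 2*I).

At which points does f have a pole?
The singularities of f are the zeros of the denominator. Factoring,
  z^3 + 2*z^2 + I*z^2 + 3*z + 3*I*z + 2 + 2*I = (z + 2*I)*(z + 1)*(z + 1 - I)
so the candidates are z = -2*I, z = -1, z = -1 + I.

Check the numerator P(z) = 3*z^2 + 2*z + 2 at each one:
  P(-2*I) = -10 - 4*I ≠ 0, so z = -2*I is a (simple) pole.
  P(-1) = 3 ≠ 0, so z = -1 is a (simple) pole.
  P(-1 + I) = -4*I ≠ 0, so z = -1 + I is a (simple) pole.

Poles of f: {-1, -1 + I, -2*I}

Final answer: {-1, -1 + I, -2*I}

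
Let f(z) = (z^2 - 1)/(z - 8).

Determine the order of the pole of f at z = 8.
Factor the denominator:
  z - 8 = (z - 8)

The numerator P(z) = z^2 - 1 has P(8) = 63 ≠ 0, so no factor of (z - 8) cancels.
Near z = 8 we can therefore write f(z) = g(z)/(z - 8) with g analytic at 8 and g(8) ≠ 0 (g is just the numerator).

Hence z = 8 is a pole of order 1.

Final answer: 1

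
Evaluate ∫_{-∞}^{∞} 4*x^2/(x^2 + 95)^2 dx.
Let f(z) = 4*z^2/(z^2 + 95)^2. The denominator has no real zeros and deg Q - deg P = 2 ≥ 2, so the integral of f over the upper semicircle |z| = R tends to 0 as R → ∞. Closing the contour in the upper half-plane,
  ∫_{-∞}^{∞} f(x) dx = 2πi · Σ Res(f, z_k)  over the poles with Im z_k > 0.

Zeros of the denominator: z^2 + 95 = 0 gives z = ±sqrt(95)*I.
Upper half-plane: z = sqrt(95)*I (a pole of order 2).

Write f(z) = g(z)/(z - sqrt(95)*I)^2 with g(z) = 4*z^2/(z + sqrt(95)*I)^2. For a double pole, Res(f, z₀) = g'(z₀):
  g'(z) = 8*sqrt(95)*I*z/(z + sqrt(95)*I)^3
  Res(f, sqrt(95)*I) = g'(sqrt(95)*I) = -sqrt(95)*I/95

∫_{-∞}^{∞} f(x) dx = 2πi · (-sqrt(95)*I/95) = 2*sqrt(95)*pi/95

Final answer: 2*sqrt(95)*pi/95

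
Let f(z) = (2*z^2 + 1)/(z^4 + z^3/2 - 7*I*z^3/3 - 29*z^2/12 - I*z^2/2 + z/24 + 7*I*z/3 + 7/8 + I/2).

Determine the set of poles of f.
The singularities of f are the zeros of the denominator. Factoring,
  z^4 + z^3/2 - 7*I*z^3/3 - 29*z^2/12 - I*z^2/2 + z/24 + 7*I*z/3 + 7/8 + I/2 = (z - 1)*(z - 3*I/2)*(z + 1 - I/2)*(z + 1/2 - I/3)
so the candidates are z = 1, z = 3*I/2, z = -1 + I/2, z = -1/2 + I/3.

Check the numerator P(z) = 2*z^2 + 1 at each one:
  P(1) = 3 ≠ 0, so z = 1 is a (simple) pole.
  P(3*I/2) = -7/2 ≠ 0, so z = 3*I/2 is a (simple) pole.
  P(-1 + I/2) = 5/2 - 2*I ≠ 0, so z = -1 + I/2 is a (simple) pole.
  P(-1/2 + I/3) = 23/18 - 2*I/3 ≠ 0, so z = -1/2 + I/3 is a (simple) pole.

Poles of f: {-1 + I/2, -1/2 + I/3, 3*I/2, 1}

Final answer: {-1 + I/2, -1/2 + I/3, 3*I/2, 1}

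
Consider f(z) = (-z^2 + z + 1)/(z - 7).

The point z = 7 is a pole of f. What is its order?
Factor the denominator:
  z - 7 = (z - 7)

The numerator P(z) = -z^2 + z + 1 has P(7) = -41 ≠ 0, so no factor of (z - 7) cancels.
Near z = 7 we can therefore write f(z) = g(z)/(z - 7) with g analytic at 7 and g(7) ≠ 0 (g is just the numerator).

Hence z = 7 is a pole of order 1.

Final answer: 1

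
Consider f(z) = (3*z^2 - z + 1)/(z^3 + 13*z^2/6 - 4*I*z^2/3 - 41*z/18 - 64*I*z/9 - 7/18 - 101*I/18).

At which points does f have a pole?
The singularities of f are the zeros of the denominator. Factoring,
  z^3 + 13*z^2/6 - 4*I*z^2/3 - 41*z/18 - 64*I*z/9 - 7/18 - 101*I/18 = (z + 3 + I/3)*(z + 2/3 + I/3)*(z - 3/2 - 2*I)
so the candidates are z = -3 - I/3, z = -2/3 - I/3, z = 3/2 + 2*I.

Check the numerator P(z) = 3*z^2 - z + 1 at each one:
  P(-3 - I/3) = 92/3 + 19*I/3 ≠ 0, so z = -3 - I/3 is a (simple) pole.
  P(-2/3 - I/3) = 8/3 + 5*I/3 ≠ 0, so z = -2/3 - I/3 is a (simple) pole.
  P(3/2 + 2*I) = -23/4 + 16*I ≠ 0, so z = 3/2 + 2*I is a (simple) pole.

Poles of f: {-3 - I/3, -2/3 - I/3, 3/2 + 2*I}

Final answer: {-3 - I/3, -2/3 - I/3, 3/2 + 2*I}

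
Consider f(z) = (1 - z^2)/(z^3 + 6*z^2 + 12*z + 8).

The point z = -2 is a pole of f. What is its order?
Factor the denominator:
  z^3 + 6*z^2 + 12*z + 8 = (z + 2)^3

The numerator P(z) = 1 - z^2 has P(-2) = -3 ≠ 0, so no factor of (z + 2) cancels.
Near z = -2 we can therefore write f(z) = g(z)/(z + 2)^3 with g analytic at -2 and g(-2) ≠ 0 (g is just the numerator).

Hence z = -2 is a pole of order 3.

Final answer: 3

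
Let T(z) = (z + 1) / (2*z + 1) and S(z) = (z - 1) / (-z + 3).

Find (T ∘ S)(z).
2/(z + 1)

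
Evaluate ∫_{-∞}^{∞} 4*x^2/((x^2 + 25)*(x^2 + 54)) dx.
Let f(z) = 4*z^2/((z^2 + 25)*(z^2 + 54)). The denominator has no real zeros and deg Q - deg P = 2 ≥ 2, so the integral of f over the upper semicircle |z| = R tends to 0 as R → ∞. Closing the contour in the upper half-plane,
  ∫_{-∞}^{∞} f(x) dx = 2πi · Σ Res(f, z_k)  over the poles with Im z_k > 0.

Zeros of the denominator: z^2 + 54 = 0 gives z = ±3*sqrt(6)*I; z^2 + 25 = 0 gives z = ±5*I.
Upper half-plane: z = 5*I, z = 3*sqrt(6)*I (simple).

Each pole is a simple zero of Q(z) = z^4 + 79*z^2 + 1350, so Res(f, z₀) = P(z₀)/Q'(z₀) with P(z) = 4*z^2, Q'(z) = 4*z^3 + 158*z:
  Res(f, 5*I) = (-100)/(290*I) = 10*I/29
  Res(f, 3*sqrt(6)*I) = (-216)/(-174*sqrt(6)*I) = -6*sqrt(6)*I/29

Sum of residues: 2*I*(5 - 3*sqrt(6))/29
∫_{-∞}^{∞} f(x) dx = 2πi · (2*I*(5 - 3*sqrt(6))/29) = 4*pi*(-5 + 3*sqrt(6))/29

Final answer: 4*pi*(-5 + 3*sqrt(6))/29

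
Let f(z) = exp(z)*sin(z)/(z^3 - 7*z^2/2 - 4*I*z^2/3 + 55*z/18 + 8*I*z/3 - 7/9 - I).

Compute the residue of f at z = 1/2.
Write f(z) = P(z)/Q(z) with P(z) = exp(z)*sin(z) and Q(z) = z^3 - 7*z^2/2 - 4*I*z^2/3 + 55*z/18 + 8*I*z/3 - 7/9 - I.
The denominator factors as Q(z) = (z - 1/2)*(z - 1 - 2*I/3)*(z - 2 - 2*I/3), so z = 1/2 is a simple zero of Q and P is analytic there; z = 1/2 is therefore a simple pole and
  Res(f, z₀) = P(z₀)/Q'(z₀).

Q'(z) = 3*z^2 - 7*z - 8*I*z/3 + 55/18 + 8*I/3, so Q'(1/2) = 11/36 + 4*I/3.
P(1/2) = exp(1/2)*sin(1/2).

Res(f, 1/2) = (exp(1/2)*sin(1/2))/(11/36 + 4*I/3) = (396/2425 - 1728*I/2425)*exp(1/2)*sin(1/2)

Final answer: (396/2425 - 1728*I/2425)*exp(1/2)*sin(1/2)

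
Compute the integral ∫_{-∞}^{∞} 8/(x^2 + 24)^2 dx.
Let f(z) = 8/(z^2 + 24)^2. The denominator has no real zeros and deg Q - deg P = 4 ≥ 2, so the integral of f over the upper semicircle |z| = R tends to 0 as R → ∞. Closing the contour in the upper half-plane,
  ∫_{-∞}^{∞} f(x) dx = 2πi · Σ Res(f, z_k)  over the poles with Im z_k > 0.

Zeros of the denominator: z^2 + 24 = 0 gives z = ±2*sqrt(6)*I.
Upper half-plane: z = 2*sqrt(6)*I (a pole of order 2).

Write f(z) = g(z)/(z - 2*sqrt(6)*I)^2 with g(z) = 8/(z + 2*sqrt(6)*I)^2. For a double pole, Res(f, z₀) = g'(z₀):
  g'(z) = -16/(z + 2*sqrt(6)*I)^3
  Res(f, 2*sqrt(6)*I) = g'(2*sqrt(6)*I) = -sqrt(6)*I/144

∫_{-∞}^{∞} f(x) dx = 2πi · (-sqrt(6)*I/144) = sqrt(6)*pi/72

Final answer: sqrt(6)*pi/72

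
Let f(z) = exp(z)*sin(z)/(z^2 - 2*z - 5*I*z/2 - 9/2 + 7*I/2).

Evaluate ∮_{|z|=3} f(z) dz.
By the residue theorem, ∮_C f(z) dz = 2πi · (sum of the residues of f at the poles inside |z| = 3).

The denominator factors as (z - 3 - I)*(z + 1 - 3*I/2), so the singularities of f are simple poles at z = 3 + I, z = -1 + 3*I/2.
  |3 + I|² = 10 > 9 = 3², so this pole is outside the contour.
  |-1 + 3*I/2|² = 13/4 < 9 = 3², so this pole is inside the contour.

With P(z) = exp(z)*sin(z) and Q(z) = z^2 - 2*z - 5*I*z/2 - 9/2 + 7*I/2, each pole is simple, so Res(f, z₀) = P(z₀)/Q'(z₀) with Q'(z) = 2*z - 2 - 5*I/2.
  Res(f, -1 + 3*I/2) = P(-1 + 3*I/2)/Q'(-1 + 3*I/2) = (-exp(-1 + 3*I/2)*sin(1 - 3*I/2))/(-4 + I/2) = (16/65 + 2*I/65)*exp(-1 + 3*I/2)*sin(1 - 3*I/2)

∮_C f(z) dz = 2πi · ((16/65 + 2*I/65)*exp(-1 + 3*I/2)*sin(1 - 3*I/2)) = pi*(-4/65 + 32*I/65)*exp(-1 + 3*I/2)*sin(1 - 3*I/2)

Final answer: pi*(-4/65 + 32*I/65)*exp(-1 + 3*I/2)*sin(1 - 3*I/2)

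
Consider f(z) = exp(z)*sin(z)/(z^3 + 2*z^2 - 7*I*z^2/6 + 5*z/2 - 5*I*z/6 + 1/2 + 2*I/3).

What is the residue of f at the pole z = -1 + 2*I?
Write f(z) = P(z)/Q(z) with P(z) = exp(z)*sin(z) and Q(z) = z^3 + 2*z^2 - 7*I*z^2/6 + 5*z/2 - 5*I*z/6 + 1/2 + 2*I/3.
The denominator factors as Q(z) = (z + 1 + I/2)*(z + I/3)*(z + 1 - 2*I), so z = -1 + 2*I is a simple zero of Q and P is analytic there; z = -1 + 2*I is therefore a simple pole and
  Res(f, z₀) = P(z₀)/Q'(z₀).

Q'(z) = 3*z^2 + 4*z - 7*I*z/3 + 5/2 - 5*I/6, so Q'(-1 + 2*I) = -35/6 - 5*I/2.
P(-1 + 2*I) = -exp(-1 + 2*I)*sin(1 - 2*I).

Res(f, -1 + 2*I) = (-exp(-1 + 2*I)*sin(1 - 2*I))/(-35/6 - 5*I/2) = (21/145 - 9*I/145)*exp(-1 + 2*I)*sin(1 - 2*I)

Final answer: (21/145 - 9*I/145)*exp(-1 + 2*I)*sin(1 - 2*I)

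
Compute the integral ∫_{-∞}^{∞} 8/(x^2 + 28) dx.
Let f(z) = 8/(z^2 + 28). The denominator has no real zeros and deg Q - deg P = 2 ≥ 2, so the integral of f over the upper semicircle |z| = R tends to 0 as R → ∞. Closing the contour in the upper half-plane,
  ∫_{-∞}^{∞} f(x) dx = 2πi · Σ Res(f, z_k)  over the poles with Im z_k > 0.

Zeros of the denominator: z^2 + 28 = 0 gives z = ±2*sqrt(7)*I.
Upper half-plane: z = 2*sqrt(7)*I (simple).

Each pole is a simple zero of Q(z) = z^2 + 28, so Res(f, z₀) = P(z₀)/Q'(z₀) with P(z) = 8, Q'(z) = 2*z:
  Res(f, 2*sqrt(7)*I) = (8)/(4*sqrt(7)*I) = -2*sqrt(7)*I/7

∫_{-∞}^{∞} f(x) dx = 2πi · (-2*sqrt(7)*I/7) = 4*sqrt(7)*pi/7

Final answer: 4*sqrt(7)*pi/7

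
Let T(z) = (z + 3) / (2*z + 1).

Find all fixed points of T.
T(z) = z means z + 3 = z*(2*z + 1), i.e.
  2*z^2 - 3 = 0.
Discriminant: (0)^2 - 4*(2)*(-3) = 24, so the roots are real.
  z = (0 ± sqrt(24))/(2*(2))
Fixed points: {-sqrt(6)/2, sqrt(6)/2}

Final answer: {-sqrt(6)/2, sqrt(6)/2}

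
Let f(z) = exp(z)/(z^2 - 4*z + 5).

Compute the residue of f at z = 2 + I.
Write f(z) = P(z)/Q(z) with P(z) = exp(z) and Q(z) = z^2 - 4*z + 5.
The denominator factors as Q(z) = (z - 2 - I)*(z - 2 + I), so z = 2 + I is a simple zero of Q and P is analytic there; z = 2 + I is therefore a simple pole and
  Res(f, z₀) = P(z₀)/Q'(z₀).

Q'(z) = 2*z - 4, so Q'(2 + I) = 2*I.
P(2 + I) = exp(2 + I).

Res(f, 2 + I) = (exp(2 + I))/(2*I) = -I*exp(2 + I)/2

Final answer: -I*exp(2 + I)/2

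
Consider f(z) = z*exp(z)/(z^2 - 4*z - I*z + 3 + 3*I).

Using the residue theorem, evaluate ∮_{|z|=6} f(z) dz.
pi*(6/5 - 2*I/5)*exp(1 + I) + pi*(-6/5 + 12*I/5)*exp(3)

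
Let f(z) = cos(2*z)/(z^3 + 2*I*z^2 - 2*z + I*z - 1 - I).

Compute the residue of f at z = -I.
Write f(z) = P(z)/Q(z) with P(z) = cos(2*z) and Q(z) = z^3 + 2*I*z^2 - 2*z + I*z - 1 - I.
The denominator factors as Q(z) = (z + 1)*(z + I)*(z - 1 + I), so z = -I is a simple zero of Q and P is analytic there; z = -I is therefore a simple pole and
  Res(f, z₀) = P(z₀)/Q'(z₀).

Q'(z) = 3*z^2 + 4*I*z - 2 + I, so Q'(-I) = -1 + I.
P(-I) = cosh(2).

Res(f, -I) = (cosh(2))/(-1 + I) = (-1/2 - I/2)*cosh(2)

Final answer: (-1/2 - I/2)*cosh(2)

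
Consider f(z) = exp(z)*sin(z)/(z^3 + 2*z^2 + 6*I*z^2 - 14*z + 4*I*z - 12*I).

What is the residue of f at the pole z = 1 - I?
(1/20 - 3*I/20)*exp(1 - I)*sin(1 - I)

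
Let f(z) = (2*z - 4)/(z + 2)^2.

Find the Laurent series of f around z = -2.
Put w = z - (-2), i.e. z = w - 2. The denominator is w^2, so it suffices to rewrite the numerator in powers of w.

P(z) = 2*z - 4
P(w - 2) = -8 + 2*w

Dividing each term by w^2:
  f = -8/w^2 + 2/w

Substituting back w = z + 2:
  f(z) = -8/(z + 2)^2 + 2/(z + 2)

The series is finite because the numerator is a polynomial; the negative powers form the principal part, and the coefficient of 1/(z + 2) gives Res(f, -2) = 2.

Final answer: -8/(z + 2)^2 + 2/(z + 2)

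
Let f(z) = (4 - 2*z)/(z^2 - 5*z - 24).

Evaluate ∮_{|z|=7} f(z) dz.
By the residue theorem, ∮_C f(z) dz = 2πi · (sum of the residues of f at the poles inside |z| = 7).

The denominator factors as (z - 8)*(z + 3), so the singularities of f are simple poles at z = 8, z = -3.
  |8|² = 64 > 49 = 7², so this pole is outside the contour.
  |-3|² = 9 < 49 = 7², so this pole is inside the contour.

With P(z) = 4 - 2*z and Q(z) = z^2 - 5*z - 24, each pole is simple, so Res(f, z₀) = P(z₀)/Q'(z₀) with Q'(z) = 2*z - 5.
  Res(f, -3) = P(-3)/Q'(-3) = (10)/(-11) = -10/11

∮_C f(z) dz = 2πi · (-10/11) = -20*I*pi/11

Final answer: -20*I*pi/11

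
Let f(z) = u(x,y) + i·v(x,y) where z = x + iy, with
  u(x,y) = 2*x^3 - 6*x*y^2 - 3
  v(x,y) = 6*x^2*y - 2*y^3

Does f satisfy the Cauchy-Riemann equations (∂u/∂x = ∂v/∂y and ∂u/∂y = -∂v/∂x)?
∂u/∂x = 6*x^2 - 6*y^2
∂v/∂y = 6*x^2 - 6*y^2
∂u/∂y = -12*x*y
∂v/∂x = 12*x*y
∂u/∂x = ∂v/∂y and ∂u/∂y = -∂v/∂x hold identically; f is analytic.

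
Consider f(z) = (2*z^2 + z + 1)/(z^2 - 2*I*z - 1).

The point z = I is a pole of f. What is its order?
Factor the denominator:
  z^2 - 2*I*z - 1 = (z - I)^2

The numerator P(z) = 2*z^2 + z + 1 has P(I) = -1 + I ≠ 0, so no factor of (z - I) cancels.
Near z = I we can therefore write f(z) = g(z)/(z - I)^2 with g analytic at I and g(I) ≠ 0 (g is just the numerator).

Hence z = I is a pole of order 2.

Final answer: 2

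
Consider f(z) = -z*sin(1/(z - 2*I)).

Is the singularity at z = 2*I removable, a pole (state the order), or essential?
Let u = z - 2*I. Then
  sin(1/u) = Σ_{k≥0} (-1)^k (1)^(2k+1)/((2k+1)!·u^(2k+1)) = 1/u - 1/(6*u^3) + 1/(120*u^5) + ...
which has infinitely many negative powers of u, so sin(1/(z - 2*I)) has an essential singularity at z = 2*I.
The extra factor z is a nonzero polynomial; if the product had at most a pole at z = 2*I, dividing by that polynomial would leave sin(1/(z - 2*I)) with at most a pole too — contradiction. (Equivalently, the product's Laurent series still has infinitely many negative powers.)
So the singularity is essential.

Final answer: essential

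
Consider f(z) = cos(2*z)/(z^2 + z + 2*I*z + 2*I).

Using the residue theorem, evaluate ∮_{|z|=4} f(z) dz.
pi*(4/5 - 2*I/5)*cos(2) + pi*(-4/5 + 2*I/5)*cosh(4)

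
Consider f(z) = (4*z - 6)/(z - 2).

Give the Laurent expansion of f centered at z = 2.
2/(z - 2) + 4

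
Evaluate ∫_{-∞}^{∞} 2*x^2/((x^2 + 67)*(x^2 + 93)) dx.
pi*(-sqrt(67) + sqrt(93))/13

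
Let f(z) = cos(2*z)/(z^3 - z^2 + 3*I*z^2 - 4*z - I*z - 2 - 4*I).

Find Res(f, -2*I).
Write f(z) = P(z)/Q(z) with P(z) = cos(2*z) and Q(z) = z^3 - z^2 + 3*I*z^2 - 4*z - I*z - 2 - 4*I.
The denominator factors as Q(z) = (z + 1)*(z + 2*I)*(z - 2 + I), so z = -2*I is a simple zero of Q and P is analytic there; z = -2*I is therefore a simple pole and
  Res(f, z₀) = P(z₀)/Q'(z₀).

Q'(z) = 3*z^2 - 2*z + 6*I*z - 4 - I, so Q'(-2*I) = -4 + 3*I.
P(-2*I) = cosh(4).

Res(f, -2*I) = (cosh(4))/(-4 + 3*I) = (-4/25 - 3*I/25)*cosh(4)

Final answer: (-4/25 - 3*I/25)*cosh(4)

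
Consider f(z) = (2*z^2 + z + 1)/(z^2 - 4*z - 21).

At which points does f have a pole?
The singularities of f are the zeros of the denominator. Factoring,
  z^2 - 4*z - 21 = (z - 7)*(z + 3)
so the candidates are z = 7, z = -3.

Check the numerator P(z) = 2*z^2 + z + 1 at each one:
  P(7) = 106 ≠ 0, so z = 7 is a (simple) pole.
  P(-3) = 16 ≠ 0, so z = -3 is a (simple) pole.

Poles of f: {-3, 7}

Final answer: {-3, 7}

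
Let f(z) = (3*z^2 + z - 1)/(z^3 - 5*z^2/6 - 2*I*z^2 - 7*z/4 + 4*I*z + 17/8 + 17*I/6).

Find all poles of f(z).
{-2/3 + I/2, -1/2 + 2*I, 2 - I/2}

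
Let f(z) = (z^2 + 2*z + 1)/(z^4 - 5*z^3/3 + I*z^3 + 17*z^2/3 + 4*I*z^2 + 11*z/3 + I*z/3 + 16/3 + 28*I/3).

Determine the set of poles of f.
The singularities of f are the zeros of the denominator. Factoring,
  z^4 - 5*z^3/3 + I*z^3 + 17*z^2/3 + 4*I*z^2 + 11*z/3 + I*z/3 + 16/3 + 28*I/3 = (z + 1 - I)*(z + I)*(z - 2 + 3*I)*(z - 2/3 - 2*I)
so the candidates are z = -1 + I, z = -I, z = 2 - 3*I, z = 2/3 + 2*I.

Check the numerator P(z) = z^2 + 2*z + 1 at each one:
  P(-1 + I) = -1 ≠ 0, so z = -1 + I is a (simple) pole.
  P(-I) = -2*I ≠ 0, so z = -I is a (simple) pole.
  P(2 - 3*I) = -18*I ≠ 0, so z = 2 - 3*I is a (simple) pole.
  P(2/3 + 2*I) = -11/9 + 20*I/3 ≠ 0, so z = 2/3 + 2*I is a (simple) pole.

Poles of f: {-1 + I, -I, 2/3 + 2*I, 2 - 3*I}

Final answer: {-1 + I, -I, 2/3 + 2*I, 2 - 3*I}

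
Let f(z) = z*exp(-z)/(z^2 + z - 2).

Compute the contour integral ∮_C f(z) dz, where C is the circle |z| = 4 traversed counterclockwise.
By the residue theorem, ∮_C f(z) dz = 2πi · (sum of the residues of f at the poles inside |z| = 4).

The denominator factors as (z - 1)*(z + 2), so the singularities of f are simple poles at z = 1, z = -2.
  |1|² = 1 < 16 = 4², so this pole is inside the contour.
  |-2|² = 4 < 16 = 4², so this pole is inside the contour.

With P(z) = z*exp(-z) and Q(z) = z^2 + z - 2, each pole is simple, so Res(f, z₀) = P(z₀)/Q'(z₀) with Q'(z) = 2*z + 1.
  Res(f, 1) = P(1)/Q'(1) = (exp(-1))/(3) = exp(-1)/3
  Res(f, -2) = P(-2)/Q'(-2) = (-2*exp(2))/(-3) = 2*exp(2)/3

Sum of residues inside C: exp(-1)/3 + 2*exp(2)/3
∮_C f(z) dz = 2πi · (exp(-1)/3 + 2*exp(2)/3) = 2*I*pi*exp(-1)/3 + 4*I*pi*exp(2)/3

Final answer: 2*I*pi*exp(-1)/3 + 4*I*pi*exp(2)/3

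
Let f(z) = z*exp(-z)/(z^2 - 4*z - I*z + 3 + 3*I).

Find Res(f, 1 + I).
Write f(z) = P(z)/Q(z) with P(z) = z*exp(-z) and Q(z) = z^2 - 4*z - I*z + 3 + 3*I.
The denominator factors as Q(z) = (z - 1 - I)*(z - 3), so z = 1 + I is a simple zero of Q and P is analytic there; z = 1 + I is therefore a simple pole and
  Res(f, z₀) = P(z₀)/Q'(z₀).

Q'(z) = 2*z - 4 - I, so Q'(1 + I) = -2 + I.
P(1 + I) = (1 + I)*exp(-1 - I).

Res(f, 1 + I) = ((1 + I)*exp(-1 - I))/(-2 + I) = (-1/5 - 3*I/5)*exp(-1 - I)

Final answer: (-1/5 - 3*I/5)*exp(-1 - I)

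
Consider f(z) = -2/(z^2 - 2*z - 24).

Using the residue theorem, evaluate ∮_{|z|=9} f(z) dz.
By the residue theorem, ∮_C f(z) dz = 2πi · (sum of the residues of f at the poles inside |z| = 9).

The denominator factors as (z - 6)*(z + 4), so the singularities of f are simple poles at z = 6, z = -4.
  |6|² = 36 < 81 = 9², so this pole is inside the contour.
  |-4|² = 16 < 81 = 9², so this pole is inside the contour.

With P(z) = -2 and Q(z) = z^2 - 2*z - 24, each pole is simple, so Res(f, z₀) = P(z₀)/Q'(z₀) with Q'(z) = 2*z - 2.
  Res(f, 6) = P(6)/Q'(6) = (-2)/(10) = -1/5
  Res(f, -4) = P(-4)/Q'(-4) = (-2)/(-10) = 1/5

Sum of residues inside C: 0
∮_C f(z) dz = 2πi · (0) = 0

Final answer: 0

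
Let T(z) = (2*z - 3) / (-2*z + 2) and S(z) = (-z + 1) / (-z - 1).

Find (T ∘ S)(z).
(-z - 5)/4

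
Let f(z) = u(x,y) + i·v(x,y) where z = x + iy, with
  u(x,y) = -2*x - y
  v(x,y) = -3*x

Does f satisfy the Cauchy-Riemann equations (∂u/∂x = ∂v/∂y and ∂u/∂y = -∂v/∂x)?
∂u/∂x = -2
∂v/∂y = 0
∂u/∂y = -1
∂v/∂x = -3
∂u/∂x ≠ ∂v/∂y and ∂u/∂y ≠ -∂v/∂x; the Cauchy-Riemann equations are not satisfied, so f is not analytic.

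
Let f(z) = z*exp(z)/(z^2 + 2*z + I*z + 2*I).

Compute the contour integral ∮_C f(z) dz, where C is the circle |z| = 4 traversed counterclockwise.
pi*(4/5 + 2*I/5)*exp(-I) + pi*(-4/5 + 8*I/5)*exp(-2)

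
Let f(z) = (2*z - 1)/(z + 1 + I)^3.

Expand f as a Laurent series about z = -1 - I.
Put w = z - (-1 - I), i.e. z = w - 1 - I. The denominator is w^3, so it suffices to rewrite the numerator in powers of w.

P(z) = 2*z - 1
P(w - 1 - I) = -3 - 2*I + 2*w

Dividing each term by w^3:
  f = (-3 - 2*I)/w^3 + 2/w^2

Substituting back w = z + 1 + I:
  f(z) = (-3 - 2*I)/(z + 1 + I)^3 + 2/(z + 1 + I)^2

The series is finite because the numerator is a polynomial; the negative powers form the principal part.

Final answer: (-3 - 2*I)/(z + 1 + I)^3 + 2/(z + 1 + I)^2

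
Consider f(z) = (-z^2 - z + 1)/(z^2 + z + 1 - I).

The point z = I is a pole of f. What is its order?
Factor the denominator:
  z^2 + z + 1 - I = (z - I)*(z + 1 + I)

The numerator P(z) = -z^2 - z + 1 has P(I) = 2 - I ≠ 0, so no factor of (z - I) cancels.
Near z = I we can therefore write f(z) = g(z)/(z - I) with g analytic at I and g(I) ≠ 0 (g is the numerator divided by the remaining denominator factors).

Hence z = I is a pole of order 1.

Final answer: 1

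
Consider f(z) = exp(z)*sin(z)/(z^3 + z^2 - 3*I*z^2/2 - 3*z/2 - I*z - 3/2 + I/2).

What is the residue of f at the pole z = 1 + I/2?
Write f(z) = P(z)/Q(z) with P(z) = exp(z)*sin(z) and Q(z) = z^3 + z^2 - 3*I*z^2/2 - 3*z/2 - I*z - 3/2 + I/2.
The denominator factors as Q(z) = (z + 1 - I)*(z + 1)*(z - 1 - I/2), so z = 1 + I/2 is a simple zero of Q and P is analytic there; z = 1 + I/2 is therefore a simple pole and
  Res(f, z₀) = P(z₀)/Q'(z₀).

Q'(z) = 3*z^2 + 2*z - 3*I*z - 3/2 - I, so Q'(1 + I/2) = 17/4.
P(1 + I/2) = exp(1 + I/2)*sin(1 + I/2).

Res(f, 1 + I/2) = (exp(1 + I/2)*sin(1 + I/2))/(17/4) = 4*exp(1 + I/2)*sin(1 + I/2)/17

Final answer: 4*exp(1 + I/2)*sin(1 + I/2)/17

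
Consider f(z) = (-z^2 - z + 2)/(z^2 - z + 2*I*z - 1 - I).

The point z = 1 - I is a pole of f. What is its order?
Factor the denominator:
  z^2 - z + 2*I*z - 1 - I = (z - 1 + I)*(z + I)

The numerator P(z) = -z^2 - z + 2 has P(1 - I) = 1 + 3*I ≠ 0, so no factor of (z - 1 + I) cancels.
Near z = 1 - I we can therefore write f(z) = g(z)/(z - 1 + I) with g analytic at 1 - I and g(1 - I) ≠ 0 (g is the numerator divided by the remaining denominator factors).

Hence z = 1 - I is a pole of order 1.

Final answer: 1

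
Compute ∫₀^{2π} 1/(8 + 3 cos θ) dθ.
Let J = ∫₀^{2π} dθ/(8 + 3 cos θ).
Put z = e^{iθ}: then cos θ = (z + 1/z)/2, dθ = dz/(iz), and z runs once counterclockwise around |z| = 1:
  J = ∮_{|z|=1} 1/(8 + 3*(z + 1/z)/2) · dz/(iz) = (2/i) ∮_{|z|=1} dz/(3*z^2 + 16*z + 3).
The roots of 3*z^2 + 16*z + 3 are z = (-8 ± sqrt(8^2 - 3^2))/3, with sqrt(55) = sqrt(55); their product is 1, so only z₊ = -8/3 + sqrt(55)/3 lies inside the unit circle (z₋ = -8/3 - sqrt(55)/3 lies outside).
z₊ is a simple zero of q(z) = 3*z^2 + 16*z + 3, so Res(1/q, z₊) = 1/q'(z₊) with q'(z) = 6*z + 16; and q'(z₊) = 3*(z₊ - z₋) = 2*sqrt(55).
Therefore J = (2/i) · 2πi · 1/(2*sqrt(55)) = 2*pi/(sqrt(55)) = 2*sqrt(55)*pi/55

Final answer: 2*sqrt(55)*pi/55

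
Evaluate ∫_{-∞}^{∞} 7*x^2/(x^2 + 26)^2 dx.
Let f(z) = 7*z^2/(z^2 + 26)^2. The denominator has no real zeros and deg Q - deg P = 2 ≥ 2, so the integral of f over the upper semicircle |z| = R tends to 0 as R → ∞. Closing the contour in the upper half-plane,
  ∫_{-∞}^{∞} f(x) dx = 2πi · Σ Res(f, z_k)  over the poles with Im z_k > 0.

Zeros of the denominator: z^2 + 26 = 0 gives z = ±sqrt(26)*I.
Upper half-plane: z = sqrt(26)*I (a pole of order 2).

Write f(z) = g(z)/(z - sqrt(26)*I)^2 with g(z) = 7*z^2/(z + sqrt(26)*I)^2. For a double pole, Res(f, z₀) = g'(z₀):
  g'(z) = 14*sqrt(26)*I*z/(z + sqrt(26)*I)^3
  Res(f, sqrt(26)*I) = g'(sqrt(26)*I) = -7*sqrt(26)*I/104

∫_{-∞}^{∞} f(x) dx = 2πi · (-7*sqrt(26)*I/104) = 7*sqrt(26)*pi/52

Final answer: 7*sqrt(26)*pi/52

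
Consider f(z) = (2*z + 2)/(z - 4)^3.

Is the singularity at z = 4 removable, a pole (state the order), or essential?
Write f(z) = g(z)/(z - 4)^3 with g(z) = 2*z + 2.
g is entire and g(4) = 10 ≠ 0, so no factor of (z - 4) cancels: the Laurent expansion of f about z = 4 starts at the power -3, i.e. lim_{z→z₀} (z - z₀)^3 f(z) = 10 is finite and nonzero.
So z = 4 is a pole of order 3.

Final answer: pole of order 3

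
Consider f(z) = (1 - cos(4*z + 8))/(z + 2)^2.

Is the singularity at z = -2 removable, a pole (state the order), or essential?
Let u = z + 2. The argument of cos is 4*z + 8 = 4u, so
  f = (1 - cos(4u))/u^2 = ((4u)^2/2 - (4u)^4/24 + ...)/u^2 = 8 - (32/3)*u^2 + ...
The Laurent expansion about u = 0 has no negative powers; equivalently lim_{z→-2} f(z) = 8 exists and is finite.
So the singularity is removable.

Final answer: removable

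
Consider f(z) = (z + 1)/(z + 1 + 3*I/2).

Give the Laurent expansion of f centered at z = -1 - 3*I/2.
-3*I/(2*(z + 1 + 3*I/2)) + 1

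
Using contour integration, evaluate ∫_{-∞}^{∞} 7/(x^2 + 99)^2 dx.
Let f(z) = 7/(z^2 + 99)^2. The denominator has no real zeros and deg Q - deg P = 4 ≥ 2, so the integral of f over the upper semicircle |z| = R tends to 0 as R → ∞. Closing the contour in the upper half-plane,
  ∫_{-∞}^{∞} f(x) dx = 2πi · Σ Res(f, z_k)  over the poles with Im z_k > 0.

Zeros of the denominator: z^2 + 99 = 0 gives z = ±3*sqrt(11)*I.
Upper half-plane: z = 3*sqrt(11)*I (a pole of order 2).

Write f(z) = g(z)/(z - 3*sqrt(11)*I)^2 with g(z) = 7/(z + 3*sqrt(11)*I)^2. For a double pole, Res(f, z₀) = g'(z₀):
  g'(z) = -14/(z + 3*sqrt(11)*I)^3
  Res(f, 3*sqrt(11)*I) = g'(3*sqrt(11)*I) = -7*sqrt(11)*I/13068

∫_{-∞}^{∞} f(x) dx = 2πi · (-7*sqrt(11)*I/13068) = 7*sqrt(11)*pi/6534

Final answer: 7*sqrt(11)*pi/6534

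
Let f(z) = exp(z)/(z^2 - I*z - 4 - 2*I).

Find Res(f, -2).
Write f(z) = P(z)/Q(z) with P(z) = exp(z) and Q(z) = z^2 - I*z - 4 - 2*I.
The denominator factors as Q(z) = (z - 2 - I)*(z + 2), so z = -2 is a simple zero of Q and P is analytic there; z = -2 is therefore a simple pole and
  Res(f, z₀) = P(z₀)/Q'(z₀).

Q'(z) = 2*z - I, so Q'(-2) = -4 - I.
P(-2) = exp(-2).

Res(f, -2) = (exp(-2))/(-4 - I) = (-4/17 + I/17)*exp(-2)

Final answer: (-4/17 + I/17)*exp(-2)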